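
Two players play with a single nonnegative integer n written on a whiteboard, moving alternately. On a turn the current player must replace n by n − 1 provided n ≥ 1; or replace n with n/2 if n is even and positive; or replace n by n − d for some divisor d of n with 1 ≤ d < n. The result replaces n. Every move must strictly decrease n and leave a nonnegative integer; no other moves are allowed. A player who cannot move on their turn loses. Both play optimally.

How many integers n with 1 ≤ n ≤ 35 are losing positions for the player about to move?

17

Build the W/L table. Terminal = L. A non-terminal position is W if it has a move to some L; otherwise it is L.
n=0: no move → L
n=1: can move to 0, which is L ⇒ W
n=2: the only move is to 1(W), a W ⇒ L
n=3: can move to 2, which is L ⇒ W
n=4: can move to 2, which is L ⇒ W
n=5: the only move is to 4(W), a W ⇒ L
n=6: can move to 5, which is L ⇒ W
n=7: the only move is to 6(W), a W ⇒ L
n=8: can move to 7, which is L ⇒ W
n=9: moves to 6(W), 8(W); every one is W ⇒ L
n=10: can move to 5, which is L ⇒ W
n=11: the only move is to 10(W), a W ⇒ L
n=12: can move to 9, which is L ⇒ W
n=13: the only move is to 12(W), a W ⇒ L
n=14: can move to 7, which is L ⇒ W
n=15: moves to 10(W), 12(W), 14(W); every one is W ⇒ L
n=16: can move to 15, which is L ⇒ W
n=17: the only move is to 16(W), a W ⇒ L
n=18: can move to 9, which is L ⇒ W
n=19: the only move is to 18(W), a W ⇒ L
n=20: can move to 15, which is L ⇒ W
n=21: moves to 14(W), 18(W), 20(W); every one is W ⇒ L
n=22: can move to 11, which is L ⇒ W
n=23: the only move is to 22(W), a W ⇒ L
n=24: can move to 21, which is L ⇒ W
n=25: moves to 20(W), 24(W); every one is W ⇒ L
n=26: can move to 13, which is L ⇒ W
n=27: moves to 18(W), 24(W), 26(W); every one is W ⇒ L
n=28: can move to 21, which is L ⇒ W
n=29: the only move is to 28(W), a W ⇒ L
n=30: can move to 15, which is L ⇒ W
n=31: the only move is to 30(W), a W ⇒ L
n=32: can move to 31, which is L ⇒ W
n=33: moves to 22(W), 30(W), 32(W); every one is W ⇒ L
n=34: can move to 17, which is L ⇒ W
n=35: moves to 28(W), 30(W), 34(W); every one is W ⇒ L
L entries with 1 ≤ n ≤ 35 (n=0 is outside the asked range and is not counted): n = 2, 5, 7, 9, 11, 13, 15, 17, 19, 21, 23, 25, 27, 29, 31, 33, 35; that makes 17.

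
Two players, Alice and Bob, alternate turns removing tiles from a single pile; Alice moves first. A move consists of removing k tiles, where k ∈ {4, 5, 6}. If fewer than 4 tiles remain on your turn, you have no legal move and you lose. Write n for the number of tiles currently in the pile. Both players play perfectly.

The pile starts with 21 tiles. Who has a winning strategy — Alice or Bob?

Bob wins.

Use the standard recursion: the mover loses at a terminal position; elsewhere, the mover wins exactly when some move hands the opponent an L position.
n=0: no move → L
n=1: no move → L
n=2: no move → L
n=3: no move → L
n=4: can move to 0, which is L ⇒ W
n=5: can move to 1, which is L ⇒ W
n=6: can move to 2, which is L ⇒ W
n=7: can move to 3, which is L ⇒ W
n=8: can move to 3, which is L ⇒ W
n=9: can move to 3, which is L ⇒ W
n=10: moves to 6(W), 5(W), 4(W); every one is W ⇒ L
n=11: moves to 7(W), 6(W), 5(W); every one is W ⇒ L
n=12: moves to 8(W), 7(W), 6(W); every one is W ⇒ L
n=13: moves to 9(W), 8(W), 7(W); every one is W ⇒ L
n=14: can move to 10, which is L ⇒ W
n=15: can move to 11, which is L ⇒ W
n=16: can move to 12, which is L ⇒ W
n=17: can move to 13, which is L ⇒ W
n=18: can move to 13, which is L ⇒ W
n=19: can move to 13, which is L ⇒ W
n=20: moves to 16(W), 15(W), 14(W); every one is W ⇒ L
n=21: moves to 17(W), 16(W), 15(W); every one is W ⇒ L
The starting position 21 is L: whatever Alice does, the opponent receives a W position.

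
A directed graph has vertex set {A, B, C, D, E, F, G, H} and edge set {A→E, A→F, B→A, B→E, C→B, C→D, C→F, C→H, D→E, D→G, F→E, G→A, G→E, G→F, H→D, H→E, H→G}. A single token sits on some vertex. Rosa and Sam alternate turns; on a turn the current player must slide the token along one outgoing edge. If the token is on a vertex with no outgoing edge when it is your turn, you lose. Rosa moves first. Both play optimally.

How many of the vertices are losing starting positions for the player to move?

Label each position W (a win for the player to move) or L (a loss). A position with no legal move is L; any other position is W exactly when some move reaches an L, and L when every move reaches a W.
Every edge goes from a vertex to one that appears earlier in the order E, F, A, G, B, D, H, C, so processing vertices in that order labels each vertex after all of its successors.
E: no outgoing edge → L
F: →E(L), so W
A: →E(L), so W
G: →E(L), so W
B: →E(L), so W
D: →E(L), so W
H: →E(L), so W
C: →H(W), D(W), B(W), F(W) — all W, so L
The L vertices are C, E; that is 2 in all.

2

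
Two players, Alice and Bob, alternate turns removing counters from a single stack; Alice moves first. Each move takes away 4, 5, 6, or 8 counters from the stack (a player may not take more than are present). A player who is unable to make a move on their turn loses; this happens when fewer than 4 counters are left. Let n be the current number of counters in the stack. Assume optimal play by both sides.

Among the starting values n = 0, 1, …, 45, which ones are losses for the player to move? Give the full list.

0, 1, 2, 3, 12, 13, 14, 15, 24, 25, 26, 27, 36, 37, 38, 39

Compute win/loss labels from the base case upward. A position with no move is L. Any other position is W if it can reach an L in one move, else L.
n=0: no move → L
n=1: no move → L
n=2: no move → L
n=3: no move → L
n=4: can move to 0, which is L ⇒ W
n=5: can move to 1, which is L ⇒ W
n=6: can move to 2, which is L ⇒ W
n=7: can move to 3, which is L ⇒ W
n=8: can move to 3, which is L ⇒ W
n=9: can move to 3, which is L ⇒ W
n=10: can move to 2, which is L ⇒ W
n=11: can move to 3, which is L ⇒ W
n=12: moves to 8(W), 7(W), 6(W), 4(W); every one is W ⇒ L
n=13: moves to 9(W), 8(W), 7(W), 5(W); every one is W ⇒ L
n=14: moves to 10(W), 9(W), 8(W), 6(W); every one is W ⇒ L
n=15: moves to 11(W), 10(W), 9(W), 7(W); every one is W ⇒ L
n=16: can move to 12, which is L ⇒ W
n=17: can move to 13, which is L ⇒ W
n=18: can move to 14, which is L ⇒ W
n=19: can move to 15, which is L ⇒ W
n=20: can move to 15, which is L ⇒ W
n=21: can move to 15, which is L ⇒ W
n=22: can move to 14, which is L ⇒ W
n=23: can move to 15, which is L ⇒ W
n=24: moves to 20(W), 19(W), 18(W), 16(W); every one is W ⇒ L
n=25: moves to 21(W), 20(W), 19(W), 17(W); every one is W ⇒ L
n=26: moves to 22(W), 21(W), 20(W), 18(W); every one is W ⇒ L
n=27: moves to 23(W), 22(W), 21(W), 19(W); every one is W ⇒ L
n=28: can move to 24, which is L ⇒ W
n=29: can move to 25, which is L ⇒ W
n=30: can move to 26, which is L ⇒ W
n=31: can move to 27, which is L ⇒ W
n=32: can move to 27, which is L ⇒ W
n=33: can move to 27, which is L ⇒ W
n=34: can move to 26, which is L ⇒ W
n=35: can move to 27, which is L ⇒ W
n=36: moves to 32(W), 31(W), 30(W), 28(W); every one is W ⇒ L
n=37: moves to 33(W), 32(W), 31(W), 29(W); every one is W ⇒ L
n=38: moves to 34(W), 33(W), 32(W), 30(W); every one is W ⇒ L
n=39: moves to 35(W), 34(W), 33(W), 31(W); every one is W ⇒ L
n=40: can move to 36, which is L ⇒ W
n=41: can move to 37, which is L ⇒ W
n=42: can move to 38, which is L ⇒ W
n=43: can move to 39, which is L ⇒ W
n=44: can move to 39, which is L ⇒ W
n=45: can move to 39, which is L ⇒ W
Reading off the rows marked L gives the requested list; there are 16 such values of n.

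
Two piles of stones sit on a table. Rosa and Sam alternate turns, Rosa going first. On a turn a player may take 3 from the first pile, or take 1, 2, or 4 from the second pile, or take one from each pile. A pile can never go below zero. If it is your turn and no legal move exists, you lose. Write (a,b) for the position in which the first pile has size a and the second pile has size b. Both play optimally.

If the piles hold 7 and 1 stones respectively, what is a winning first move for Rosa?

Move to (4,1).

Use the standard recursion: the mover loses at a terminal position; elsewhere, the mover wins exactly when some move hands the opponent an L position.
No move ever increases a pile, so every position that can arise here has a ≤ 7 and b ≤ 1; it is enough to label the cells with 0 ≤ a ≤ 7 and 0 ≤ b ≤ 1.
Every move lowers a or b (never raises either), so fill the grid row by row in increasing a, and left to right within a row: each cell's successors are then already labelled.
      b=0  b=1
a=0:    L    W
a=1:    L    W
a=2:    L    W
a=3:    W    W
a=4:    W    L
a=5:    W    L
a=6:    L    W
a=7:    L    W
Cells with no legal move (terminal, hence L): (0,0), (1,0), (2,0).
The remaining L cells, each justified by listing all of its moves:
(4,1): L (options (1,1)(W), (4,0)(W), (3,0)(W) are all W)
(5,1): L (options (2,1)(W), (5,0)(W), (4,0)(W) are all W)
(6,0): L (sole option (3,0)(W) is W)
(7,0): L (sole option (4,0)(W) is W)
Every other cell has at least one move into one of the L cells above, so it is W.
From (7,1), the L positions reachable in one move are: (4,1), (7,0), (6,0). Any move reaching one of these is winning.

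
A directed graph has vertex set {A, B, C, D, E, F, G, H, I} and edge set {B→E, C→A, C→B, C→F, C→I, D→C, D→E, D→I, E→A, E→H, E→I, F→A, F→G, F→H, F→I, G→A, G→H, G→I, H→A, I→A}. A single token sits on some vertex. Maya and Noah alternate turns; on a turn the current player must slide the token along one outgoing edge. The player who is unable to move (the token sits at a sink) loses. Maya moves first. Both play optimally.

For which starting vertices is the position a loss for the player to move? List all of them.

Compute win/loss labels from the base case upward. A position with no move is L. Any other position is W if it can reach an L in one move, else L.
Every edge goes from a vertex to one that appears earlier in the order A, H, I, G, E, F, B, C, D, so processing vertices in that order labels each vertex after all of its successors.
A: no outgoing edge → L
H: reaches L-position A → W
I: reaches L-position A → W
G: reaches L-position A → W
E: reaches L-position A → W
F: reaches L-position A → W
B: only reaches E(W), which is W → L
C: reaches L-position B → W
D: only reaches C(W), E(W), I(W), all W → L
Reading off the rows marked L gives the requested list; there are 3 such vertices.

A, B, D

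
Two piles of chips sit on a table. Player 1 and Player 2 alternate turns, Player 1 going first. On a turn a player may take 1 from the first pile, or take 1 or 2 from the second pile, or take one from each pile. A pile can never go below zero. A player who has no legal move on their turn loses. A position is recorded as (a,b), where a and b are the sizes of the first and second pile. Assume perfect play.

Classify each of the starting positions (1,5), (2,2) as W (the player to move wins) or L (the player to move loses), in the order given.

Use the standard recursion: the mover loses at a terminal position; elsewhere, the mover wins exactly when some move hands the opponent an L position.
No move ever increases a pile, so every position that can arise here has a ≤ 2 and b ≤ 5; it is enough to label the cells with 0 ≤ a ≤ 2 and 0 ≤ b ≤ 5.
Every move lowers a or b (never raises either), so fill the grid row by row in increasing a, and left to right within a row: each cell's successors are then already labelled.
      b=0  b=1  b=2  b=3  b=4  b=5
a=0:    L    W    W    L    W    W
a=1:    W    W    L    W    W    L
a=2:    L    W    W    W    L    W
Cells with no legal move (terminal, hence L): (0,0).
The remaining L cells, each justified by listing all of its moves:
(0,3): L (options (0,2)(W), (0,1)(W) are all W)
(1,2): L (options (0,2)(W), (1,1)(W), (1,0)(W), (0,1)(W) are all W)
(1,5): L (options (0,5)(W), (1,4)(W), (1,3)(W), (0,4)(W) are all W)
(2,0): L (sole option (1,0)(W) is W)
(2,4): L (options (1,4)(W), (2,3)(W), (2,2)(W), (1,3)(W) are all W)
Every other cell has at least one move into one of the L cells above, so it is W.
(1,5): one of the L cells justified above, so L
(2,2): the move to (1,2) reaches an L cell, so W

(1,5): L, (2,2): W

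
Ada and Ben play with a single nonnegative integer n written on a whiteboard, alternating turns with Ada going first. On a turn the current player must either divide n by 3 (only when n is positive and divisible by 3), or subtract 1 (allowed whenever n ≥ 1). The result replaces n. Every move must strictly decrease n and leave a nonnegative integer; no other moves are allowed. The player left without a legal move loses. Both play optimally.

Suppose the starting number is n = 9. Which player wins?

Ben wins.

Classify positions by backward induction: terminal positions (no move available) are L. From any other position, the mover wins iff some move reaches an L.
n=0: no move → L
n=1: reaches L-position 0 → W
n=2: only reaches 1(W), which is W → L
n=3: reaches L-position 2 → W
n=4: only reaches 3(W), which is W → L
n=5: reaches L-position 4 → W
n=6: reaches L-position 2 → W
n=7: only reaches 6(W), which is W → L
n=8: reaches L-position 7 → W
n=9: only reaches 3(W), 8(W), all W → L
Every move from 9 reaches a W position, so the mover loses.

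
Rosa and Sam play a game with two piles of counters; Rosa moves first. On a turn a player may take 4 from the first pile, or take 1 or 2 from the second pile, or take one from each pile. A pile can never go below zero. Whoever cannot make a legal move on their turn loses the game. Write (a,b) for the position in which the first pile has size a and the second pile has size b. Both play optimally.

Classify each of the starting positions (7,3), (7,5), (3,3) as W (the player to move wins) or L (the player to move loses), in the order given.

(7,3): W, (7,5): W, (3,3): L

Compute win/loss labels from the base case upward. A position with no move is L. Any other position is W if it can reach an L in one move, else L.
No move ever increases a pile, so every position that can arise here has a ≤ 7 and b ≤ 5; it is enough to label the cells with 0 ≤ a ≤ 7 and 0 ≤ b ≤ 5.
Every move lowers a or b (never raises either), so fill the grid row by row in increasing a, and left to right within a row: each cell's successors are then already labelled.
      b=0  b=1  b=2  b=3  b=4  b=5
a=0:    L    W    W    L    W    W
a=1:    L    W    W    L    W    W
a=2:    L    W    W    L    W    W
a=3:    L    W    W    L    W    W
a=4:    W    W    L    W    W    L
a=5:    W    L    W    W    L    W
a=6:    W    L    W    W    L    W
a=7:    W    L    W    W    L    W
Cells with no legal move (terminal, hence L): (0,0), (1,0), (2,0), (3,0).
The remaining L cells, each justified by listing all of its moves:
(0,3): moves to (0,2)(W), (0,1)(W); every one is W ⇒ L
(1,3): moves to (1,2)(W), (1,1)(W), (0,2)(W); every one is W ⇒ L
(2,3): moves to (2,2)(W), (2,1)(W), (1,2)(W); every one is W ⇒ L
(3,3): moves to (3,2)(W), (3,1)(W), (2,2)(W); every one is W ⇒ L
(4,2): moves to (0,2)(W), (4,1)(W), (4,0)(W), (3,1)(W); every one is W ⇒ L
(4,5): moves to (0,5)(W), (4,4)(W), (4,3)(W), (3,4)(W); every one is W ⇒ L
(5,1): moves to (1,1)(W), (5,0)(W), (4,0)(W); every one is W ⇒ L
(5,4): moves to (1,4)(W), (5,3)(W), (5,2)(W), (4,3)(W); every one is W ⇒ L
(6,1): moves to (2,1)(W), (6,0)(W), (5,0)(W); every one is W ⇒ L
(6,4): moves to (2,4)(W), (6,3)(W), (6,2)(W), (5,3)(W); every one is W ⇒ L
(7,1): moves to (3,1)(W), (7,0)(W), (6,0)(W); every one is W ⇒ L
(7,4): moves to (3,4)(W), (7,3)(W), (7,2)(W), (6,3)(W); every one is W ⇒ L
Every other cell has at least one move into one of the L cells above, so it is W.
(7,3): the move to (3,3) reaches an L cell, so W
(7,5): the move to (7,4) reaches an L cell, so W
(3,3): one of the L cells justified above, so L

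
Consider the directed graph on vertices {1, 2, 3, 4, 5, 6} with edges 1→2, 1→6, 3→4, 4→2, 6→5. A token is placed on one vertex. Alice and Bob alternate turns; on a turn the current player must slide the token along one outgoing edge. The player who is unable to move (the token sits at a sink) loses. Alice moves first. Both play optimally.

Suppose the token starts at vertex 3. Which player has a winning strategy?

Bob wins.

Build the W/L table. Terminal = L. A non-terminal position is W if it has a move to some L; otherwise it is L.
Every edge goes from a vertex to one that appears earlier in the order 5, 2, 4, 6, 3, 1, so processing vertices in that order labels each vertex after all of its successors.
5: no outgoing edge → L
2: no outgoing edge → L
4: →2(L), so W
6: →5(L), so W
3: →4(W) only, which is W, so L
1: →2(L), so W
Every move from 3 reaches a W position, so the mover loses.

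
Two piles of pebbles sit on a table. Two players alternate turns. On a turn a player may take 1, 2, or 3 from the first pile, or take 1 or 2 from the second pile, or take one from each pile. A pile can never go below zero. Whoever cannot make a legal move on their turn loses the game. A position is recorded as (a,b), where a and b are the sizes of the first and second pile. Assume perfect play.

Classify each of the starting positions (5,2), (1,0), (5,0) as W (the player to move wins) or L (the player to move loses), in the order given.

Build the W/L table. Terminal = L. A non-terminal position is W if it has a move to some L; otherwise it is L.
No move ever increases a pile, so every position that can arise here has a ≤ 5 and b ≤ 2; it is enough to label the cells with 0 ≤ a ≤ 5 and 0 ≤ b ≤ 2.
Every move lowers a or b (never raises either), so fill the grid row by row in increasing a, and left to right within a row: each cell's successors are then already labelled.
      b=0  b=1  b=2
a=0:    L    W    W
a=1:    W    W    L
a=2:    W    L    W
a=3:    W    W    W
a=4:    L    W    W
a=5:    W    W    L
Cells with no legal move (terminal, hence L): (0,0).
The remaining L cells, each justified by listing all of its moves:
(1,2): only reaches (0,2)(W), (1,1)(W), (1,0)(W), (0,1)(W), all W → L
(2,1): only reaches (1,1)(W), (0,1)(W), (2,0)(W), (1,0)(W), all W → L
(4,0): only reaches (3,0)(W), (2,0)(W), (1,0)(W), all W → L
(5,2): only reaches (4,2)(W), (3,2)(W), (2,2)(W), (5,1)(W), (5,0)(W), (4,1)(W), all W → L
Every other cell has at least one move into one of the L cells above, so it is W.
(5,2): one of the L cells justified above, so L
(1,0): the move to (0,0) reaches an L cell, so W
(5,0): the move to (4,0) reaches an L cell, so W

(5,2): L, (1,0): W, (5,0): W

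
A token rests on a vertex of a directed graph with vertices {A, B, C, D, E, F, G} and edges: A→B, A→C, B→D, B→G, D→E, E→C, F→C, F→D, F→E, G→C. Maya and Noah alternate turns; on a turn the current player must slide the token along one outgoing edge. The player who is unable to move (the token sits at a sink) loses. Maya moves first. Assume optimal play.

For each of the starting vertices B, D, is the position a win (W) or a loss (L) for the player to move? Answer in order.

Label each position W (a win for the player to move) or L (a loss). A position with no legal move is L; any other position is W exactly when some move reaches an L, and L when every move reaches a W.
Every edge goes from a vertex to one that appears earlier in the order C, E, D, F, G, B, A, so processing vertices in that order labels each vertex after all of its successors.
C: no outgoing edge → L
E: reaches L-position C → W
D: only reaches E(W), which is W → L
F: reaches L-position D → W
G: reaches L-position C → W
B: reaches L-position D → W
A: reaches L-position C → W

B: W, D: L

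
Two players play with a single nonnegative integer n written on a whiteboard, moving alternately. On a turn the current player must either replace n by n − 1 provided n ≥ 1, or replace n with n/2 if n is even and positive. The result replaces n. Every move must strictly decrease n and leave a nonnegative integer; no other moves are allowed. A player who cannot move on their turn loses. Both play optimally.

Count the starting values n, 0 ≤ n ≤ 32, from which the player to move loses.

16

Work bottom-up. With no move the player to move loses. Otherwise the position is W if at least one move leads to an L position for the opponent, and L if every move leads to a W.
n=0: no move → L
n=1: reaches L-position 0 → W
n=2: only reaches 1(W), which is W → L
n=3: reaches L-position 2 → W
n=4: reaches L-position 2 → W
n=5: only reaches 4(W), which is W → L
n=6: reaches L-position 5 → W
n=7: only reaches 6(W), which is W → L
n=8: reaches L-position 7 → W
n=9: only reaches 8(W), which is W → L
n=10: reaches L-position 5 → W
n=11: only reaches 10(W), which is W → L
n=12: reaches L-position 11 → W
n=13: only reaches 12(W), which is W → L
n=14: reaches L-position 7 → W
n=15: only reaches 14(W), which is W → L
n=16: reaches L-position 15 → W
n=17: only reaches 16(W), which is W → L
n=18: reaches L-position 9 → W
n=19: only reaches 18(W), which is W → L
n=20: reaches L-position 19 → W
n=21: only reaches 20(W), which is W → L
n=22: reaches L-position 11 → W
n=23: only reaches 22(W), which is W → L
n=24: reaches L-position 23 → W
n=25: only reaches 24(W), which is W → L
n=26: reaches L-position 13 → W
n=27: only reaches 26(W), which is W → L
n=28: reaches L-position 27 → W
n=29: only reaches 28(W), which is W → L
n=30: reaches L-position 15 → W
n=31: only reaches 30(W), which is W → L
n=32: reaches L-position 31 → W
L entries with 0 ≤ n ≤ 32: n = 0, 2, 5, 7, 9, 11, 13, 15, 17, 19, 21, 23, 25, 27, 29, 31; that makes 16.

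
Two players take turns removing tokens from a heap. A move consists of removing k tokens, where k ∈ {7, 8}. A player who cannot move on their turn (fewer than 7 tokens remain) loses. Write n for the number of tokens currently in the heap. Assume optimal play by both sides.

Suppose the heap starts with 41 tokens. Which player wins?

The first player wins.

Positions with no move are L. A position that does have a move is losing for the player to move precisely when every available move leads to a winning position for the opponent. Fill in the labels:
n=0: no move → L
n=1: no move → L
n=2: no move → L
n=3: no move → L
n=4: no move → L
n=5: no move → L
n=6: no move → L
n=7: W (go to 0, an L position)
n=8: W (go to 1, an L position)
n=9: W (go to 2, an L position)
n=10: W (go to 3, an L position)
n=11: W (go to 4, an L position)
n=12: W (go to 5, an L position)
n=13: W (go to 6, an L position)
n=14: W (go to 6, an L position)
n=15: L (options 8(W), 7(W) are all W)
n=16: L (options 9(W), 8(W) are all W)
n=17: L (options 10(W), 9(W) are all W)
n=18: L (options 11(W), 10(W) are all W)
n=19: L (options 12(W), 11(W) are all W)
n=20: L (options 13(W), 12(W) are all W)
n=21: L (options 14(W), 13(W) are all W)
n=22: W (go to 15, an L position)
n=23: W (go to 16, an L position)
n=24: W (go to 17, an L position)
n=25: W (go to 18, an L position)
n=26: W (go to 19, an L position)
n=27: W (go to 20, an L position)
n=28: W (go to 21, an L position)
n=29: W (go to 21, an L position)
n=30: L (options 23(W), 22(W) are all W)
n=31: L (options 24(W), 23(W) are all W)
n=32: L (options 25(W), 24(W) are all W)
n=33: L (options 26(W), 25(W) are all W)
n=34: L (options 27(W), 26(W) are all W)
n=35: L (options 28(W), 27(W) are all W)
n=36: L (options 29(W), 28(W) are all W)
n=37: W (go to 30, an L position)
n=38: W (go to 31, an L position)
n=39: W (go to 32, an L position)
n=40: W (go to 33, an L position)
n=41: W (go to 34, an L position)
From 41 the player to move can remove 7, leaving 34, reaching an L position.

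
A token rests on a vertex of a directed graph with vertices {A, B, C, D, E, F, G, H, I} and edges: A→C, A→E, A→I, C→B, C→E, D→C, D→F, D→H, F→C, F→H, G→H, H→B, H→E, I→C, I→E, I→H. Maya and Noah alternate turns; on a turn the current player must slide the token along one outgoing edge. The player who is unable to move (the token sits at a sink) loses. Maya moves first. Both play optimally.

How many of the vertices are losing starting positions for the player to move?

4

Use the standard recursion: the mover loses at a terminal position; elsewhere, the mover wins exactly when some move hands the opponent an L position.
Every edge goes from a vertex to one that appears earlier in the order B, E, H, C, F, D, G, I, A, so processing vertices in that order labels each vertex after all of its successors.
B: no outgoing edge → L
E: no outgoing edge → L
H: W (go to E, an L position)
C: W (go to E, an L position)
F: L (options C(W), H(W) are all W)
D: W (go to F, an L position)
G: L (sole option H(W) is W)
I: W (go to E, an L position)
A: W (go to E, an L position)
The L vertices are B, E, F, G; that is 4 in all.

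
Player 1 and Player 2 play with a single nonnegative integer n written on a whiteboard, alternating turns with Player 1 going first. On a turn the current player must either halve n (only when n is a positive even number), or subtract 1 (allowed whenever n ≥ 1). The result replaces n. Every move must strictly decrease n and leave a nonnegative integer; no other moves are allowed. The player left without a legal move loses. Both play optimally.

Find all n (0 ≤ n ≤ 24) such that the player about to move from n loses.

Classify positions by backward induction: terminal positions (no move available) are L. From any other position, the mover wins iff some move reaches an L.
n=0: no move → L
n=1: W (go to 0, an L position)
n=2: L (sole option 1(W) is W)
n=3: W (go to 2, an L position)
n=4: W (go to 2, an L position)
n=5: L (sole option 4(W) is W)
n=6: W (go to 5, an L position)
n=7: L (sole option 6(W) is W)
n=8: W (go to 7, an L position)
n=9: L (sole option 8(W) is W)
n=10: W (go to 5, an L position)
n=11: L (sole option 10(W) is W)
n=12: W (go to 11, an L position)
n=13: L (sole option 12(W) is W)
n=14: W (go to 7, an L position)
n=15: L (sole option 14(W) is W)
n=16: W (go to 15, an L position)
n=17: L (sole option 16(W) is W)
n=18: W (go to 9, an L position)
n=19: L (sole option 18(W) is W)
n=20: W (go to 19, an L position)
n=21: L (sole option 20(W) is W)
n=22: W (go to 11, an L position)
n=23: L (sole option 22(W) is W)
n=24: W (go to 23, an L position)
Reading off the rows marked L gives the requested list; there are 12 such values of n.

0, 2, 5, 7, 9, 11, 13, 15, 17, 19, 21, 23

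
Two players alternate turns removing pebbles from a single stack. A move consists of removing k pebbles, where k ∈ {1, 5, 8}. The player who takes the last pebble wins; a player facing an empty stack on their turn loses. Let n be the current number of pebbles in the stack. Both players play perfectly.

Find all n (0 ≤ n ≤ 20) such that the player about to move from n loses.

0, 2, 4, 6, 13, 15, 17, 19

Use the standard recursion: the mover loses at a terminal position; elsewhere, the mover wins exactly when some move hands the opponent an L position.
n=0: no move → L
n=1: reaches L-position 0 → W
n=2: only reaches 1(W), which is W → L
n=3: reaches L-position 2 → W
n=4: only reaches 3(W), which is W → L
n=5: reaches L-position 4 → W
n=6: only reaches 5(W), 1(W), all W → L
n=7: reaches L-position 6 → W
n=8: reaches L-position 0 → W
n=9: reaches L-position 4 → W
n=10: reaches L-position 2 → W
n=11: reaches L-position 6 → W
n=12: reaches L-position 4 → W
n=13: only reaches 12(W), 8(W), 5(W), all W → L
n=14: reaches L-position 13 → W
n=15: only reaches 14(W), 10(W), 7(W), all W → L
n=16: reaches L-position 15 → W
n=17: only reaches 16(W), 12(W), 9(W), all W → L
n=18: reaches L-position 17 → W
n=19: only reaches 18(W), 14(W), 11(W), all W → L
n=20: reaches L-position 19 → W
The losing starting values of n are exactly the entries labelled L in this table (8 of them).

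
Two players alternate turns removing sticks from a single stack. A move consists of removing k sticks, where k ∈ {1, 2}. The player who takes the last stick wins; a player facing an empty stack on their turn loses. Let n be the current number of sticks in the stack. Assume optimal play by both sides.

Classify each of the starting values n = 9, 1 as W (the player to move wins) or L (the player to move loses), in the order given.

9: L, 1: W

Positions with no move are L. A position that does have a move is losing for the player to move precisely when every available move leads to a winning position for the opponent. Fill in the labels:
n=0: no move → L
n=1: W (go to 0, an L position)
n=2: W (go to 0, an L position)
n=3: L (options 2(W), 1(W) are all W)
n=4: W (go to 3, an L position)
n=5: W (go to 3, an L position)
n=6: L (options 5(W), 4(W) are all W)
n=7: W (go to 6, an L position)
n=8: W (go to 6, an L position)
n=9: L (options 8(W), 7(W) are all W)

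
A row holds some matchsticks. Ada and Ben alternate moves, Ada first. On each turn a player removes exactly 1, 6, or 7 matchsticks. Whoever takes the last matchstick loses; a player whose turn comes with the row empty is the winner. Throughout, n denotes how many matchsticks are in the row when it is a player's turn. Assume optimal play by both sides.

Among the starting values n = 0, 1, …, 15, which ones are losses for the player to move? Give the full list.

1, 3, 5, 13, 15

Build the W/L table. Terminal = W. A non-terminal position is W if it has a move to some L; otherwise it is L.
n=0: no move; the opponent has just taken the last matchstick and therefore loses → W
n=1: →0(W) only, which is W, so L
n=2: →1(L), so W
n=3: →2(W) only, which is W, so L
n=4: →3(L), so W
n=5: →4(W) only, which is W, so L
n=6: →5(L), so W
n=7: →1(L), so W
n=8: →1(L), so W
n=9: →3(L), so W
n=10: →3(L), so W
n=11: →5(L), so W
n=12: →5(L), so W
n=13: →12(W), 7(W), 6(W) — all W, so L
n=14: →13(L), so W
n=15: →14(W), 9(W), 8(W) — all W, so L
The losing starting values of n are exactly the entries labelled L in this table (5 of them).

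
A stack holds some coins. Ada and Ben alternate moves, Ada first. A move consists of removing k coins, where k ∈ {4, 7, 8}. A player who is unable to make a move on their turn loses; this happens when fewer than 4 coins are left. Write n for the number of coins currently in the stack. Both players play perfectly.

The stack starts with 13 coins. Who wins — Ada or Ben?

Ben wins.

Use the standard recursion: the mover loses at a terminal position; elsewhere, the mover wins exactly when some move hands the opponent an L position.
n=0: no move → L
n=1: no move → L
n=2: no move → L
n=3: no move → L
n=4: W (go to 0, an L position)
n=5: W (go to 1, an L position)
n=6: W (go to 2, an L position)
n=7: W (go to 3, an L position)
n=8: W (go to 1, an L position)
n=9: W (go to 2, an L position)
n=10: W (go to 3, an L position)
n=11: W (go to 3, an L position)
n=12: L (options 8(W), 5(W), 4(W) are all W)
n=13: L (options 9(W), 6(W), 5(W) are all W)
Every move from 13 reaches a W position, so the mover loses.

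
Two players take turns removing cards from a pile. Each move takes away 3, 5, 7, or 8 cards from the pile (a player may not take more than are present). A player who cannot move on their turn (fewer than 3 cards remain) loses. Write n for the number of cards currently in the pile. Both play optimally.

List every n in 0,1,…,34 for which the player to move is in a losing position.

Compute win/loss labels from the base case upward. A position with no move is L. Any other position is W if it can reach an L in one move, else L.
n=0: no move → L
n=1: no move → L
n=2: no move → L
n=3: can move to 0, which is L ⇒ W
n=4: can move to 1, which is L ⇒ W
n=5: can move to 2, which is L ⇒ W
n=6: can move to 1, which is L ⇒ W
n=7: can move to 2, which is L ⇒ W
n=8: can move to 1, which is L ⇒ W
n=9: can move to 2, which is L ⇒ W
n=10: can move to 2, which is L ⇒ W
n=11: moves to 8(W), 6(W), 4(W), 3(W); every one is W ⇒ L
n=12: moves to 9(W), 7(W), 5(W), 4(W); every one is W ⇒ L
n=13: moves to 10(W), 8(W), 6(W), 5(W); every one is W ⇒ L
n=14: can move to 11, which is L ⇒ W
n=15: can move to 12, which is L ⇒ W
n=16: can move to 13, which is L ⇒ W
n=17: can move to 12, which is L ⇒ W
n=18: can move to 13, which is L ⇒ W
n=19: can move to 12, which is L ⇒ W
n=20: can move to 13, which is L ⇒ W
n=21: can move to 13, which is L ⇒ W
n=22: moves to 19(W), 17(W), 15(W), 14(W); every one is W ⇒ L
n=23: moves to 20(W), 18(W), 16(W), 15(W); every one is W ⇒ L
n=24: moves to 21(W), 19(W), 17(W), 16(W); every one is W ⇒ L
n=25: can move to 22, which is L ⇒ W
n=26: can move to 23, which is L ⇒ W
n=27: can move to 24, which is L ⇒ W
n=28: can move to 23, which is L ⇒ W
n=29: can move to 24, which is L ⇒ W
n=30: can move to 23, which is L ⇒ W
n=31: can move to 24, which is L ⇒ W
n=32: can move to 24, which is L ⇒ W
n=33: moves to 30(W), 28(W), 26(W), 25(W); every one is W ⇒ L
n=34: moves to 31(W), 29(W), 27(W), 26(W); every one is W ⇒ L
The losing starting values of n are exactly the entries labelled L in this table (11 of them).

0, 1, 2, 11, 12, 13, 22, 23, 24, 33, 34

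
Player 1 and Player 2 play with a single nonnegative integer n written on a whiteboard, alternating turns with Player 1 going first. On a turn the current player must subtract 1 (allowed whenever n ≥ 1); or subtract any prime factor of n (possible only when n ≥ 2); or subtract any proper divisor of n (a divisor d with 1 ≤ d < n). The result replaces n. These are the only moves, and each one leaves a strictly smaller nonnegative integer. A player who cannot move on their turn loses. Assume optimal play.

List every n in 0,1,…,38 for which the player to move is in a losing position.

0, 4, 9, 14, 20, 26, 32, 35, 38

Build the W/L table. Terminal = L. A non-terminal position is W if it has a move to some L; otherwise it is L.
n=0: no move → L
n=1: W (go to 0, an L position)
n=2: W (go to 0, an L position)
n=3: W (go to 0, an L position)
n=4: L (options 2(W), 3(W) are all W)
n=5: W (go to 0, an L position)
n=6: W (go to 4, an L position)
n=7: W (go to 0, an L position)
n=8: W (go to 4, an L position)
n=9: L (options 6(W), 8(W) are all W)
n=10: W (go to 9, an L position)
n=11: W (go to 0, an L position)
n=12: W (go to 9, an L position)
n=13: W (go to 0, an L position)
n=14: L (options 7(W), 12(W), 13(W) are all W)
n=15: W (go to 14, an L position)
n=16: W (go to 14, an L position)
n=17: W (go to 0, an L position)
n=18: W (go to 9, an L position)
n=19: W (go to 0, an L position)
n=20: L (options 10(W), 15(W), 16(W), 18(W), 19(W) are all W)
n=21: W (go to 14, an L position)
n=22: W (go to 20, an L position)
n=23: W (go to 0, an L position)
n=24: W (go to 20, an L position)
n=25: W (go to 20, an L position)
n=26: L (options 13(W), 24(W), 25(W) are all W)
n=27: W (go to 26, an L position)
n=28: W (go to 14, an L position)
n=29: W (go to 0, an L position)
n=30: W (go to 20, an L position)
n=31: W (go to 0, an L position)
n=32: L (options 16(W), 24(W), 28(W), 30(W), 31(W) are all W)
n=33: W (go to 32, an L position)
n=34: W (go to 32, an L position)
n=35: L (options 28(W), 30(W), 34(W) are all W)
n=36: W (go to 32, an L position)
n=37: W (go to 0, an L position)
n=38: L (options 19(W), 36(W), 37(W) are all W)
Reading off the rows marked L gives the requested list; there are 9 such values of n.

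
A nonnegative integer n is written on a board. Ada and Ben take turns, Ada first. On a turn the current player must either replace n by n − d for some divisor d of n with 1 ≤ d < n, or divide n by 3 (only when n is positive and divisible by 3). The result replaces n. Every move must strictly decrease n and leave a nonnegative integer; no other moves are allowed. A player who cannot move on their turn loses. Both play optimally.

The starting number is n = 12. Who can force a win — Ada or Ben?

Work bottom-up. With no move the player to move loses. Otherwise the position is W if at least one move leads to an L position for the opponent, and L if every move leads to a W.
n=0: no move → L
n=1: no move → L
n=2: reaches L-position 1 → W
n=3: reaches L-position 1 → W
n=4: only reaches 2(W), 3(W), all W → L
n=5: reaches L-position 4 → W
n=6: reaches L-position 4 → W
n=7: only reaches 6(W), which is W → L
n=8: reaches L-position 4 → W
n=9: only reaches 3(W), 6(W), 8(W), all W → L
n=10: reaches L-position 9 → W
n=11: only reaches 10(W), which is W → L
n=12: reaches L-position 4 → W
From 12 Ada can move to 4, reaching an L position.

Ada wins.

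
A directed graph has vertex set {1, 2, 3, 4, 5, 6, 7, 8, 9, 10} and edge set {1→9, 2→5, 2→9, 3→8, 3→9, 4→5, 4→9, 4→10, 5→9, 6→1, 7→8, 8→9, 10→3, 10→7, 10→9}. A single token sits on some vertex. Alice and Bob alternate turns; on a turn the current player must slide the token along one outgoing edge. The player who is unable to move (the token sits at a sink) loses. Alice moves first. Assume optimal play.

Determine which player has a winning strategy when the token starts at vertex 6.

Bob wins.

Work bottom-up. With no move the player to move loses. Otherwise the position is W if at least one move leads to an L position for the opponent, and L if every move leads to a W.
Every edge goes from a vertex to one that appears earlier in the order 9, 1, 8, 3, 7, 5, 10, 6, 4, 2, so processing vertices in that order labels each vertex after all of its successors.
9: no outgoing edge → L
1: W (go to 9, an L position)
8: W (go to 9, an L position)
3: W (go to 9, an L position)
7: L (sole option 8(W) is W)
5: W (go to 9, an L position)
10: W (go to 7, an L position)
6: L (sole option 1(W) is W)
4: W (go to 9, an L position)
2: W (go to 9, an L position)
Every move from 6 reaches a W position, so the mover loses.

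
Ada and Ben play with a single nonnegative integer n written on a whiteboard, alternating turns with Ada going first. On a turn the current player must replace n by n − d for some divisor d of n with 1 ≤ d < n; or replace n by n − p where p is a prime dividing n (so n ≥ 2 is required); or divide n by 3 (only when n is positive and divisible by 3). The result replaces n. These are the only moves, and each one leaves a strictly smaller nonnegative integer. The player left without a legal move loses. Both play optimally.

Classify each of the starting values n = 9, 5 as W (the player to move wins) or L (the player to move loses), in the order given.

Use the standard recursion: the mover loses at a terminal position; elsewhere, the mover wins exactly when some move hands the opponent an L position.
n=0: no move → L
n=1: no move → L
n=2: →0(L), so W
n=3: →0(L), so W
n=4: →2(W), 3(W) — all W, so L
n=5: →0(L), so W
n=6: →4(L), so W
n=7: →0(L), so W
n=8: →4(L), so W
n=9: →3(W), 6(W), 8(W) — all W, so L

9: L, 5: W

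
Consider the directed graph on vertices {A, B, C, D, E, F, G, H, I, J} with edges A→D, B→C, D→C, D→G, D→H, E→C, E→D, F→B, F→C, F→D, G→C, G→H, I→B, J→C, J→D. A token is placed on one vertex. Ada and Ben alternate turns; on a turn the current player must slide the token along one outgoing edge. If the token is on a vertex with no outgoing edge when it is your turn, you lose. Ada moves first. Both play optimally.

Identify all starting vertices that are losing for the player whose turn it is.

Work bottom-up. With no move the player to move loses. Otherwise the position is W if at least one move leads to an L position for the opponent, and L if every move leads to a W.
Every edge goes from a vertex to one that appears earlier in the order C, H, G, D, A, J, B, E, F, I, so processing vertices in that order labels each vertex after all of its successors.
C: no outgoing edge → L
H: no outgoing edge → L
G: W (go to H, an L position)
D: W (go to H, an L position)
A: L (sole option D(W) is W)
J: W (go to C, an L position)
B: W (go to C, an L position)
E: W (go to C, an L position)
F: W (go to C, an L position)
I: L (sole option B(W) is W)
The losing starting vertices are exactly the entries labelled L in this table (4 of them).

A, C, H, I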